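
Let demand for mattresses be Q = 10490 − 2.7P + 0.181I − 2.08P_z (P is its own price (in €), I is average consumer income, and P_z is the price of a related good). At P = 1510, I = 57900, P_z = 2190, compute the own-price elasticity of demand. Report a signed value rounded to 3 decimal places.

-0.330

At the given values, Q = 10490 − 2.7(1510) + 0.181(57900) − 2.08(2190) = 12337.7.
∂Q/∂P = −2.7.
E = (-2.7) × (1510/12337.7) = -0.33045…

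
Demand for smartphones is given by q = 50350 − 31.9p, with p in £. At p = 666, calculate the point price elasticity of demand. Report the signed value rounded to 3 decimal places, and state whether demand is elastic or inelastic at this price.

-0.730; inelastic

dq/dp = −31.9. At p = 666, q = 50350 − 31.9(666) = 29104.6.
Ed = (dq/dp)·(p/q) = −31.9 × (666/29104.6) = -0.72996…
|Ed| = 0.730 < 1, so demand is inelastic.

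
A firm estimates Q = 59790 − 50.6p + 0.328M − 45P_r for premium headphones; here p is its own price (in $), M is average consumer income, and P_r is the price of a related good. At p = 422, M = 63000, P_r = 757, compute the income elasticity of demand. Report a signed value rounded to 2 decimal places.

0.83

At the given values, Q = 59790 − 50.6(422) + 0.328(63000) − 45(757) = 25035.8.
∂Q/∂M = 0.328.
E = (0.328) × (63000/25035.8) = 0.8253…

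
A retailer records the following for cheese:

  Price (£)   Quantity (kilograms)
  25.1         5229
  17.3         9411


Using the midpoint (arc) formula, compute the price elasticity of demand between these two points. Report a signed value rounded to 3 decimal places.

%ΔQ = (9411 − 5229) / [(5229 + 9411)/2] = 4182/7320 = 0.571311…
%ΔP = (17.3 − 25.1) / [(25.1 + 17.3)/2] = -7.8/21.2 = -0.367924…
Arc Ed = %ΔQ / %ΔP = (4182/7320) / (-7.8/21.2) = -1.55279…

-1.553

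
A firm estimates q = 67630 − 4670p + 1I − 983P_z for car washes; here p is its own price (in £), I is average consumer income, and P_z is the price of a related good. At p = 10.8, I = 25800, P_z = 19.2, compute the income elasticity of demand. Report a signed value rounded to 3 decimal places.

1.070

At the given values, q = 67630 − 4670(10.8) + 1(25800) − 983(19.2) = 24120.4.
∂q/∂I = 1.
E = (1) × (25800/24120.4) = 1.06963…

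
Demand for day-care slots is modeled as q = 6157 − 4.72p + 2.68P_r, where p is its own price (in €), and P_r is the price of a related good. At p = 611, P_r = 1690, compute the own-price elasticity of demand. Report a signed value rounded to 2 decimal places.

At the given values, q = 6157 − 4.72(611) + 2.68(1690) = 7802.28.
∂q/∂p = −4.72.
E = (-4.72) × (611/7802.28) = -0.3696…

-0.37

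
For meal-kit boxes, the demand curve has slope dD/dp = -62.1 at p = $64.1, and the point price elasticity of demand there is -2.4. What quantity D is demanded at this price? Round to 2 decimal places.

Ed = (dD/dp)·(p/D) ⇒ D = (dD/dp)·p/Ed = (-62.1)·64.1/(-2.4) = 1658.5875

1658.59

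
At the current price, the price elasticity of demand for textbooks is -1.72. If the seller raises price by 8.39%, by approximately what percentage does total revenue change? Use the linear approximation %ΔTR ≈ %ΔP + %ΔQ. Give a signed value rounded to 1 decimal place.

%ΔQ ≈ Ed × %ΔP = (-1.72) × (+8.39%) = -14.4308%
%ΔTR ≈ %ΔP + %ΔQ = (+8.39%) + (-14.4308%) = -6.0408%

-6.0%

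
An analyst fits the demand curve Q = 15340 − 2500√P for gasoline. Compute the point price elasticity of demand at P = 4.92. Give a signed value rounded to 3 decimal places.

-0.283

dQ/dP = −2500/(2√P) = -563.544. At P = 4.92, Q = 9794.73.
Ed = (dQ/dP)·(P/Q) = (-563.544) × (4.92/9794.73) = -0.28307…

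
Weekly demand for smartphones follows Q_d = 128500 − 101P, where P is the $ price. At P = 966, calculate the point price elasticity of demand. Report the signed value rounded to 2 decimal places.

dQ_d/dP = −101. At P = 966, Q_d = 128500 − 101(966) = 30934.
Ed = (dQ_d/dP)·(P/Q_d) = −101 × (966/30934) = -3.1540…

-3.15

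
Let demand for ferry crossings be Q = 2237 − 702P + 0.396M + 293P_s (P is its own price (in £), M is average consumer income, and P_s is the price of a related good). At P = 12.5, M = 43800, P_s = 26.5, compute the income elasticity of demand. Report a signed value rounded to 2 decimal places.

0.93

At the given values, Q = 2237 − 702(12.5) + 0.396(43800) + 293(26.5) = 18571.3.
∂Q/∂M = 0.396.
E = (0.396) × (43800/18571.3) = 0.9339…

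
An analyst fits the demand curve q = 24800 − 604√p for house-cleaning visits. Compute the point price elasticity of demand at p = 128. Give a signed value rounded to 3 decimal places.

dq/dp = −604/(2√p) = -26.6933. At p = 128, q = 17966.5.
Ed = (dq/dp)·(p/q) = (-26.6933) × (128/17966.5) = -0.19017…

-0.190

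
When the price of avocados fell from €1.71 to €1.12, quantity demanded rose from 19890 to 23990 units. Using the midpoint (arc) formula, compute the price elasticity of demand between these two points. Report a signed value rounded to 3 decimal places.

%ΔQ = (23990 − 19890) / [(19890 + 23990)/2] = 4100/21940 = 0.186873…
%ΔP = (1.12 − 1.71) / [(1.71 + 1.12)/2] = -0.59/1.415 = -0.416961…
Arc Ed = %ΔQ / %ΔP = (4100/21940) / (-0.59/1.415) = -0.44817…

-0.448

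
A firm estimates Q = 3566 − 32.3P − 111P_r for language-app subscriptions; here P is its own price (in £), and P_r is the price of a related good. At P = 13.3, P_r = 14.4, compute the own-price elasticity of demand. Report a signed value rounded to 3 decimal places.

-0.279

At the given values, Q = 3566 − 32.3(13.3) − 111(14.4) = 1538.01.
∂Q/∂P = −32.3.
E = (-32.3) × (13.3/1538.01) = -0.27931…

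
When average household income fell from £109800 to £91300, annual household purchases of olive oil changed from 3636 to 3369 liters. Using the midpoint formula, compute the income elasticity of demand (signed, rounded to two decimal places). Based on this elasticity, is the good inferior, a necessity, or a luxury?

0.41; necessity

%ΔQ = (3369 − 3636)/[( 3636 + 3369)/2] = -267/3502.5 = -0.076231…
%ΔIncome = (91300 − 109800)/[( 109800 + 91300)/2] = -18500/100550 = -0.183988…
E_income = (-267/3502.5) / (-18500/100550) = 0.4143…
0 < E_income < 1 ⇒ normal good, necessity.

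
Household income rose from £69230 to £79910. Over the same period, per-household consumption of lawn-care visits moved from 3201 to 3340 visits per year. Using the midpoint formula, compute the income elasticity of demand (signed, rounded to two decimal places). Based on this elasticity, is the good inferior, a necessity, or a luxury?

0.30; necessity

%ΔQ = (3340 − 3201)/[( 3201 + 3340)/2] = 139/3270.5 = 0.042501…
%ΔIncome = (79910 − 69230)/[( 69230 + 79910)/2] = 10680/74570 = 0.143221…
E_income = (139/3270.5) / (10680/74570) = 0.2967…
0 < E_income < 1 ⇒ normal good, necessity.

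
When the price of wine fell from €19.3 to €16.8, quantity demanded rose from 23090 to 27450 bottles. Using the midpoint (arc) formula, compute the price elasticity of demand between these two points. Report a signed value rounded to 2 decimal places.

-1.25

%ΔQ = (27450 − 23090) / [(23090 + 27450)/2] = 4360/25270 = 0.172536…
%ΔP = (16.8 − 19.3) / [(19.3 + 16.8)/2] = -2.5/18.05 = -0.138504…
Arc Ed = %ΔQ / %ΔP = (4360/25270) / (-2.5/18.05) = -1.2457…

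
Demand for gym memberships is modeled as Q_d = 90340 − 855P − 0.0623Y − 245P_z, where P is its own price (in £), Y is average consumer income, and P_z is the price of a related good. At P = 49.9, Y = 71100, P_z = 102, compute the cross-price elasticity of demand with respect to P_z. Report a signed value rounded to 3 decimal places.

-1.369

At the given values, Q_d = 90340 − 855(49.9) − 0.0623(71100) − 245(102) = 18255.97.
∂Q_d/∂P_z = -245.
E = (-245) × (102/18255.97) = -1.36886…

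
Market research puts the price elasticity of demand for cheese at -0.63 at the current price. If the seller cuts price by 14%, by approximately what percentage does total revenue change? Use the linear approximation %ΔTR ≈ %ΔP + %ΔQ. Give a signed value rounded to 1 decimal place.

-5.2%

%ΔQ ≈ Ed × %ΔP = (-0.63) × (-14%) = +8.8200%
%ΔTR ≈ %ΔP + %ΔQ = (-14%) + (+8.8200%) = -5.1800%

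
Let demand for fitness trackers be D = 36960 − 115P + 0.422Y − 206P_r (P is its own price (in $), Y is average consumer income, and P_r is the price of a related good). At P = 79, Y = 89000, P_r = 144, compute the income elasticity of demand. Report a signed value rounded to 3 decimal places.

1.050

At the given values, D = 36960 − 115(79) + 0.422(89000) − 206(144) = 35769.
∂D/∂Y = 0.422.
E = (0.422) × (89000/35769) = 1.05001…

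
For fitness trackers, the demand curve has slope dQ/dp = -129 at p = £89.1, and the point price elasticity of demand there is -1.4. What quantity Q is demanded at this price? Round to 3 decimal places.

Ed = (dQ/dp)·(p/Q) ⇒ Q = (dQ/dp)·p/Ed = (-129)·89.1/(-1.4) = 8209.92857…

8209.929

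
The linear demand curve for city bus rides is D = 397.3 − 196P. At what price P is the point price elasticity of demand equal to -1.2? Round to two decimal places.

1.11

Ed = −196P/(397.3 − 196P). Set this equal to -1.2:
196P = 1.2·(397.3 − 196P) ⇒ 196P(1 + 1.2) = 1.2·397.3
P = 1.2·397.3 / (196·2.2) = 1.1056…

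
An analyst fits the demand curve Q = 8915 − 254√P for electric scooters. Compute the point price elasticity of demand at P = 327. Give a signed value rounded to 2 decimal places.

-0.53

dQ/dP = −254/(2√P) = -7.02312. At P = 327, Q = 4321.88.
Ed = (dQ/dP)·(P/Q) = (-7.02312) × (327/4321.88) = -0.5313…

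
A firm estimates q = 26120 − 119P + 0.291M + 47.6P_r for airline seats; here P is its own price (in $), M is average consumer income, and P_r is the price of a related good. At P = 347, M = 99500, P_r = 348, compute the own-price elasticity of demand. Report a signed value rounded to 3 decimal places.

-1.361

At the given values, q = 26120 − 119(347) + 0.291(99500) + 47.6(348) = 30346.3.
∂q/∂P = −119.
E = (-119) × (347/30346.3) = -1.36072…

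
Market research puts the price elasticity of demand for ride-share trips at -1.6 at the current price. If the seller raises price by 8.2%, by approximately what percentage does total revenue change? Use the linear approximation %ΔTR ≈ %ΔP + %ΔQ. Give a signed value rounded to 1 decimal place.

-4.9%

%ΔQ ≈ Ed × %ΔP = (-1.6) × (+8.2%) = -13.1200%
%ΔTR ≈ %ΔP + %ΔQ = (+8.2%) + (-13.1200%) = -4.9200%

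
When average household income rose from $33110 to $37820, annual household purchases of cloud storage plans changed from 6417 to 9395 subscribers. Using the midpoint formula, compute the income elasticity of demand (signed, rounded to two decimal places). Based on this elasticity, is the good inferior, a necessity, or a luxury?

%ΔQ = (9395 − 6417)/[( 6417 + 9395)/2] = 2978/7906 = 0.376675…
%ΔIncome = (37820 − 33110)/[( 33110 + 37820)/2] = 4710/35465 = 0.132806…
E_income = (2978/7906) / (4710/35465) = 2.8362…
E_income > 1 ⇒ normal good, luxury.

2.84; luxury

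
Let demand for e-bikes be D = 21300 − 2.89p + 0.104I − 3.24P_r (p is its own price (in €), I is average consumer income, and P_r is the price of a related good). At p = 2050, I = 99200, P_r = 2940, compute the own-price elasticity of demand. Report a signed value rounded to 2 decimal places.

-0.37

At the given values, D = 21300 − 2.89(2050) + 0.104(99200) − 3.24(2940) = 16166.7.
∂D/∂p = −2.89.
E = (-2.89) × (2050/16166.7) = -0.3664…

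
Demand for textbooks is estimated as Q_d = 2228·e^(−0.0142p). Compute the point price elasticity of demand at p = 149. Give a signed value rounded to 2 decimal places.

dQ_d/dp = −0.0142·Q_d = -3.8135. At p = 149, Q_d = 268.556.
Ed = (dQ_d/dp)·(p/Q_d) = (-3.8135) × (149/268.556) = -2.1158

-2.12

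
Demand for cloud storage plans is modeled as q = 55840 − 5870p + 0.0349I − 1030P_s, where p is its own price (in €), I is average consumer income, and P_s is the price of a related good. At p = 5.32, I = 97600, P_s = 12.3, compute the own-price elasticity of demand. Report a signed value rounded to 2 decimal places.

-2.03

At the given values, q = 55840 − 5870(5.32) + 0.0349(97600) − 1030(12.3) = 15348.84.
∂q/∂p = −5870.
E = (-5870) × (5.32/15348.84) = -2.0345…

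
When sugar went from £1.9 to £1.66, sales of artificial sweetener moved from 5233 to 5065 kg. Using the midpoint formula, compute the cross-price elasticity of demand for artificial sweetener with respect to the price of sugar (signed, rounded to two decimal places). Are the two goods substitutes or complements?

0.24; substitutes

%ΔQ_{artificial sweetener} = (5065 − 5233)/avg = -168/5149 = -0.032627…
%ΔP_{sugar} = (1.66 − 1.9)/avg = -0.24/1.78 = -0.134831…
E_cross = (-168/5149) / (-0.24/1.78) = 0.2419…
E_cross > 0 ⇒ the goods are substitutes.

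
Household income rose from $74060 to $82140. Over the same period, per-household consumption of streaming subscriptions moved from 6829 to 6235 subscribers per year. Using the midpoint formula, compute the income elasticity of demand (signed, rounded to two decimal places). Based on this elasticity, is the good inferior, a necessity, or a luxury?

%ΔQ = (6235 − 6829)/[( 6829 + 6235)/2] = -594/6532 = -0.090936…
%ΔIncome = (82140 − 74060)/[( 74060 + 82140)/2] = 8080/78100 = 0.103457…
E_income = (-594/6532) / (8080/78100) = -0.8789…
E_income < 0 ⇒ inferior good.

-0.88; inferior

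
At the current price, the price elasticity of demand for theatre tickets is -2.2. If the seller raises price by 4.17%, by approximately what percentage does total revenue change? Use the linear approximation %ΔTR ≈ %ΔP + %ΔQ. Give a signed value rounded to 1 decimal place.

%ΔQ ≈ Ed × %ΔP = (-2.2) × (+4.17%) = -9.1740%
%ΔTR ≈ %ΔP + %ΔQ = (+4.17%) + (-9.1740%) = -5.0040%

-5.0%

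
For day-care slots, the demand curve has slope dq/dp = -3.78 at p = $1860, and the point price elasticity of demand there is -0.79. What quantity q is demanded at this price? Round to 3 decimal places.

Ed = (dq/dp)·(p/q) ⇒ q = (dq/dp)·p/Ed = (-3.78)·1860/(-0.79) = 8899.74683…

8899.747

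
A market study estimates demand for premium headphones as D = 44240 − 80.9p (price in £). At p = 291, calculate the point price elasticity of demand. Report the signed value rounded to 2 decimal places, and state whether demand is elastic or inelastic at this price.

dD/dp = −80.9. At p = 291, D = 44240 − 80.9(291) = 20698.1.
Ed = (dD/dp)·(p/D) = −80.9 × (291/20698.1) = -1.1373…
|Ed| = 1.14 > 1, so demand is elastic.

-1.14; elastic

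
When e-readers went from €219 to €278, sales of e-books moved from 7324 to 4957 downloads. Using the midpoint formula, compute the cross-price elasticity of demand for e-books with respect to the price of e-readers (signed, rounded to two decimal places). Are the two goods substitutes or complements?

-1.62; complements

%ΔQ_{e-books} = (4957 − 7324)/avg = -2367/6140.5 = -0.385473…
%ΔP_{e-readers} = (278 − 219)/avg = 59/248.5 = 0.237424…
E_cross = (-2367/6140.5) / (59/248.5) = -1.6235…
E_cross < 0 ⇒ the goods are complements.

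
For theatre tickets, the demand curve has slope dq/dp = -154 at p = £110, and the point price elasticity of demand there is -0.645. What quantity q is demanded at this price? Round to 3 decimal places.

26263.566

Ed = (dq/dp)·(p/q) ⇒ q = (dq/dp)·p/Ed = (-154)·110/(-0.645) = 26263.56589…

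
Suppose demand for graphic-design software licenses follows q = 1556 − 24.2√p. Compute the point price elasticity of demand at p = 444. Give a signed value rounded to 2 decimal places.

dq/dp = −24.2/(2√p) = -0.574241. At p = 444, q = 1046.07.
Ed = (dq/dp)·(p/q) = (-0.574241) × (444/1046.07) = -0.2437…

-0.24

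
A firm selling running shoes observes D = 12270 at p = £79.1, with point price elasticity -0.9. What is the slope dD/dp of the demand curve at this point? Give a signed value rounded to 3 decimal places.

-139.608

Ed = (dD/dp)·(p/D) ⇒ dD/dp = Ed·D/p = (-0.9)·12270/79.1 = -139.60809…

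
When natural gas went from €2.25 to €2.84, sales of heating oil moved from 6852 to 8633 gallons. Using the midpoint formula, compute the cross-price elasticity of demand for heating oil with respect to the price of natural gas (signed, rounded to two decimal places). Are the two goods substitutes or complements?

%ΔQ_{heating oil} = (8633 − 6852)/avg = 1781/7742.5 = 0.230029…
%ΔP_{natural gas} = (2.84 − 2.25)/avg = 0.59/2.545 = 0.231827…
E_cross = (1781/7742.5) / (0.59/2.545) = 0.9922…
E_cross > 0 ⇒ the goods are substitutes.

0.99; substitutes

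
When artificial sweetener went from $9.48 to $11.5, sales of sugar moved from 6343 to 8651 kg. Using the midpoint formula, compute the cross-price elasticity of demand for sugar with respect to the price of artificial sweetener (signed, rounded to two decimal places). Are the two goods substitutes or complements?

1.60; substitutes

%ΔQ_{sugar} = (8651 − 6343)/avg = 2308/7497 = 0.307856…
%ΔP_{artificial sweetener} = (11.5 − 9.48)/avg = 2.02/10.49 = 0.192564…
E_cross = (2308/7497) / (2.02/10.49) = 1.5987…
E_cross > 0 ⇒ the goods are substitutes.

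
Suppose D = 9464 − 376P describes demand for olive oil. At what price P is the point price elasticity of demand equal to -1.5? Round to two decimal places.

15.10

Ed = −376P/(9464 − 376P). Set this equal to -1.5:
376P = 1.5·(9464 − 376P) ⇒ 376P(1 + 1.5) = 1.5·9464
P = 1.5·9464 / (376·2.5) = 15.1021…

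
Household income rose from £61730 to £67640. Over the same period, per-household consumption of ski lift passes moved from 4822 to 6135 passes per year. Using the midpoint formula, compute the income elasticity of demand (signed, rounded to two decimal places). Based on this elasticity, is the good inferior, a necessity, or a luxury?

2.62; luxury

%ΔQ = (6135 − 4822)/[( 4822 + 6135)/2] = 1313/5478.5 = 0.239664…
%ΔIncome = (67640 − 61730)/[( 61730 + 67640)/2] = 5910/64685 = 0.091365…
E_income = (1313/5478.5) / (5910/64685) = 2.6231…
E_income > 1 ⇒ normal good, luxury.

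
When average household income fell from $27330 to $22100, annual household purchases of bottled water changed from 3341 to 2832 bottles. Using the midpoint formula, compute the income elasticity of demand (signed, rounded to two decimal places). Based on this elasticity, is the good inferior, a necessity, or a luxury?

%ΔQ = (2832 − 3341)/[( 3341 + 2832)/2] = -509/3086.5 = -0.164911…
%ΔIncome = (22100 − 27330)/[( 27330 + 22100)/2] = -5230/24715 = -0.211612…
E_income = (-509/3086.5) / (-5230/24715) = 0.7793…
0 < E_income < 1 ⇒ normal good, necessity.

0.78; necessity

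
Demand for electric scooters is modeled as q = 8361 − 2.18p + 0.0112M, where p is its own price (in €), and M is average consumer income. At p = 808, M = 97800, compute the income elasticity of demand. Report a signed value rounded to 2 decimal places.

0.14

At the given values, q = 8361 − 2.18(808) + 0.0112(97800) = 7694.92.
∂q/∂M = 0.0112.
E = (0.0112) × (97800/7694.92) = 0.1423…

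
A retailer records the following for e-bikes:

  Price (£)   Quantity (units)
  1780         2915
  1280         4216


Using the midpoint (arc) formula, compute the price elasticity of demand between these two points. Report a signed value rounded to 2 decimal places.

-1.12

%ΔQ = (4216 − 2915) / [(2915 + 4216)/2] = 1301/3565.5 = 0.364885…
%ΔP = (1280 − 1780) / [(1780 + 1280)/2] = -500/1530 = -0.326797…
Arc Ed = %ΔQ / %ΔP = (1301/3565.5) / (-500/1530) = -1.1165…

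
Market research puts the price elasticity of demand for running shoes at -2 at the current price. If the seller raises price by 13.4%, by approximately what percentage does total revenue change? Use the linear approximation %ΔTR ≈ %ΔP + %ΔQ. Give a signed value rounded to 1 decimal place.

-13.4%

%ΔQ ≈ Ed × %ΔP = (-2) × (+13.4%) = -26.8000%
%ΔTR ≈ %ΔP + %ΔQ = (+13.4%) + (-26.8000%) = -13.4000%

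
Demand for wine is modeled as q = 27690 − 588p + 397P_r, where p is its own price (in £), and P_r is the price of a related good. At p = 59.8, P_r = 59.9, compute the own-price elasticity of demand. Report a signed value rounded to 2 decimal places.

-2.16

At the given values, q = 27690 − 588(59.8) + 397(59.9) = 16307.9.
∂q/∂p = −588.
E = (-588) × (59.8/16307.9) = -2.1561…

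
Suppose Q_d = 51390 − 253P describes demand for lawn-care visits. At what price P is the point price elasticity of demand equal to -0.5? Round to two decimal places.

Ed = −253P/(51390 − 253P). Set this equal to -0.5:
253P = 0.5·(51390 − 253P) ⇒ 253P(1 + 0.5) = 0.5·51390
P = 0.5·51390 / (253·1.5) = 67.7075…

67.71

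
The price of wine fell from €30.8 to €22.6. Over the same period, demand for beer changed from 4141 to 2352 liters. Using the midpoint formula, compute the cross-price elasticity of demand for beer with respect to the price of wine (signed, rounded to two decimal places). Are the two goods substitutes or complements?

1.79; substitutes

%ΔQ_{beer} = (2352 − 4141)/avg = -1789/3246.5 = -0.551054…
%ΔP_{wine} = (22.6 − 30.8)/avg = -8.2/26.7 = -0.307116…
E_cross = (-1789/3246.5) / (-8.2/26.7) = 1.7942…
E_cross > 0 ⇒ the goods are substitutes.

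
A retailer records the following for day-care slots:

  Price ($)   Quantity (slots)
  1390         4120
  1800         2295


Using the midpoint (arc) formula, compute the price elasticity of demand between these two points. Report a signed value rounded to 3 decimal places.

%ΔQ = (2295 − 4120) / [(4120 + 2295)/2] = -1825/3207.5 = -0.568978…
%ΔP = (1800 − 1390) / [(1390 + 1800)/2] = 410/1595 = 0.257053…
Arc Ed = %ΔQ / %ΔP = (-1825/3207.5) / (410/1595) = -2.21346…

-2.213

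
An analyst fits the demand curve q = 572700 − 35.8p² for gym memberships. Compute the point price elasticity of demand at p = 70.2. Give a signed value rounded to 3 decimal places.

-0.890

dq/dp = −2·35.8·p = -5026.32. At p = 70.2, q = 396276.168.
Ed = (dq/dp)·(p/q) = (-5026.32) × (70.2/396276.168) = -0.89040…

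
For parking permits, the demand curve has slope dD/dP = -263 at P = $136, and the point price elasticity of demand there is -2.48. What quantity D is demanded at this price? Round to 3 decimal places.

Ed = (dD/dP)·(P/D) ⇒ D = (dD/dP)·P/Ed = (-263)·136/(-2.48) = 14422.58064…

14422.581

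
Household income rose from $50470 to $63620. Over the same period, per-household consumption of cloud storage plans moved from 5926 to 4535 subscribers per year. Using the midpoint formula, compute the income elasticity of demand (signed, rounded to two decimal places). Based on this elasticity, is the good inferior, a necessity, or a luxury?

-1.15; inferior

%ΔQ = (4535 − 5926)/[( 5926 + 4535)/2] = -1391/5230.5 = -0.265940…
%ΔIncome = (63620 − 50470)/[( 50470 + 63620)/2] = 13150/57045 = 0.230519…
E_income = (-1391/5230.5) / (13150/57045) = -1.1536…
E_income < 0 ⇒ inferior good.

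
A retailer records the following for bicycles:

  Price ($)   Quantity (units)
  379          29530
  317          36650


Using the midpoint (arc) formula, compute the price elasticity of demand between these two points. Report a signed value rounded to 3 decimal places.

%ΔQ = (36650 − 29530) / [(29530 + 36650)/2] = 7120/33090 = 0.215170…
%ΔP = (317 − 379) / [(379 + 317)/2] = -62/348 = -0.178160…
Arc Ed = %ΔQ / %ΔP = (7120/33090) / (-62/348) = -1.20773…

-1.208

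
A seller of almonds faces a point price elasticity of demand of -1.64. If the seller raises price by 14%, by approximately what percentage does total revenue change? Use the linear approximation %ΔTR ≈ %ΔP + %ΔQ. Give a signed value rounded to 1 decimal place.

-9.0%

%ΔQ ≈ Ed × %ΔP = (-1.64) × (+14%) = -22.9600%
%ΔTR ≈ %ΔP + %ΔQ = (+14%) + (-22.9600%) = -8.9600%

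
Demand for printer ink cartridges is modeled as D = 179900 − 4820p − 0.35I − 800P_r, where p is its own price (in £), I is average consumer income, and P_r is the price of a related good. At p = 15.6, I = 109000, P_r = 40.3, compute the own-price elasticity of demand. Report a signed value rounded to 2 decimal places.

-2.19

At the given values, D = 179900 − 4820(15.6) − 0.35(109000) − 800(40.3) = 34318.
∂D/∂p = −4820.
E = (-4820) × (15.6/34318) = -2.1910…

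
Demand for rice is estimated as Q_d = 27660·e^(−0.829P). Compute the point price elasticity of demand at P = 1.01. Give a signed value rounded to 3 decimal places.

dQ_d/dP = −0.829·Q_d = -9926.05. At P = 1.01, Q_d = 11973.5.
Ed = (dQ_d/dP)·(P/Q_d) = (-9926.05) × (1.01/11973.5) = -0.83729

-0.837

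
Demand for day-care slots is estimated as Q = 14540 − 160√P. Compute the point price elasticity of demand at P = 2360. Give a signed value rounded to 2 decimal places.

dQ/dP = −160/(2√P) = -1.64677. At P = 2360, Q = 6767.23.
Ed = (dQ/dP)·(P/Q) = (-1.64677) × (2360/6767.23) = -0.5742…

-0.57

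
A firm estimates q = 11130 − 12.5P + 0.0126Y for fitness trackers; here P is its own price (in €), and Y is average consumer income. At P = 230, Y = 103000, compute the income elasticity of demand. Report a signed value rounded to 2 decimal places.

At the given values, q = 11130 − 12.5(230) + 0.0126(103000) = 9552.8.
∂q/∂Y = 0.0126.
E = (0.0126) × (103000/9552.8) = 0.1358…

0.14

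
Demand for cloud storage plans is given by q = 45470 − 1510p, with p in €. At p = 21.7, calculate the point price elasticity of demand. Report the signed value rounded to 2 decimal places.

dq/dp = −1510. At p = 21.7, q = 45470 − 1510(21.7) = 12703.
Ed = (dq/dp)·(p/q) = −1510 × (21.7/12703) = -2.5794…

-2.58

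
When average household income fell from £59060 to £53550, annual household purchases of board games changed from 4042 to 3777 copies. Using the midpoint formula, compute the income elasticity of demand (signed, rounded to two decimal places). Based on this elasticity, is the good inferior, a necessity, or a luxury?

0.69; necessity

%ΔQ = (3777 − 4042)/[( 4042 + 3777)/2] = -265/3909.5 = -0.067783…
%ΔIncome = (53550 − 59060)/[( 59060 + 53550)/2] = -5510/56305 = -0.097859…
E_income = (-265/3909.5) / (-5510/56305) = 0.6926…
0 < E_income < 1 ⇒ normal good, necessity.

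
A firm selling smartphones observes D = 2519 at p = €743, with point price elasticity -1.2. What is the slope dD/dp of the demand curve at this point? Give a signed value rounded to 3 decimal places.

Ed = (dD/dp)·(p/D) ⇒ dD/dp = Ed·D/p = (-1.2)·2519/743 = -4.06837…

-4.068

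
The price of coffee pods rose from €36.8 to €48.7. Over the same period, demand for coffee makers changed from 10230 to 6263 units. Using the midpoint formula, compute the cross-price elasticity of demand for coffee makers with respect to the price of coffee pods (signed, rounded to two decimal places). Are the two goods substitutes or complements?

%ΔQ_{coffee makers} = (6263 − 10230)/avg = -3967/8246.5 = -0.481052…
%ΔP_{coffee pods} = (48.7 − 36.8)/avg = 11.9/42.75 = 0.278362…
E_cross = (-3967/8246.5) / (11.9/42.75) = -1.7281…
E_cross < 0 ⇒ the goods are complements.

-1.73; complements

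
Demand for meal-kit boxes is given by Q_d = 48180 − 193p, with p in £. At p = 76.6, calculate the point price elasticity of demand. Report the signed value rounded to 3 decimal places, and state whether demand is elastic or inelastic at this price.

dQ_d/dp = −193. At p = 76.6, Q_d = 48180 − 193(76.6) = 33396.2.
Ed = (dQ_d/dp)·(p/Q_d) = −193 × (76.6/33396.2) = -0.44267…
|Ed| = 0.443 < 1, so demand is inelastic.

-0.443; inelastic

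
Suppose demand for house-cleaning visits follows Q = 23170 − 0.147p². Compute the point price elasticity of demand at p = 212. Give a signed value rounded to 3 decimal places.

dQ/dp = −2·0.147·p = -62.328. At p = 212, Q = 16563.232.
Ed = (dQ/dp)·(p/Q) = (-62.328) × (212/16563.232) = -0.79776…

-0.798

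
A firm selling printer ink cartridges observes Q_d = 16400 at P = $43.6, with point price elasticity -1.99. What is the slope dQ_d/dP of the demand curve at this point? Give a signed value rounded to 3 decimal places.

Ed = (dQ_d/dP)·(P/Q_d) ⇒ dQ_d/dP = Ed·Q_d/P = (-1.99)·16400/43.6 = -748.53211…

-748.532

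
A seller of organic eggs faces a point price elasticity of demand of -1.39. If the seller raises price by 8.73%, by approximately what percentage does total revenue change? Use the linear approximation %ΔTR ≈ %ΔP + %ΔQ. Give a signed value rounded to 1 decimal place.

%ΔQ ≈ Ed × %ΔP = (-1.39) × (+8.73%) = -12.1347%
%ΔTR ≈ %ΔP + %ΔQ = (+8.73%) + (-12.1347%) = -3.4047%

-3.4%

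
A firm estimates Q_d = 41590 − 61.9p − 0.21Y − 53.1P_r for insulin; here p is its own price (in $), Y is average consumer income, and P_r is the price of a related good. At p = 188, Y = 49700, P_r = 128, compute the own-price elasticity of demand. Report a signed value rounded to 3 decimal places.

-0.915

At the given values, Q_d = 41590 − 61.9(188) − 0.21(49700) − 53.1(128) = 12719.
∂Q_d/∂p = −61.9.
E = (-61.9) × (188/12719) = -0.91494…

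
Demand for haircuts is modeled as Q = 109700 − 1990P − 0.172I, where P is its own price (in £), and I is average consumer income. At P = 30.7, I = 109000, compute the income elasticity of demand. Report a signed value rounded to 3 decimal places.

At the given values, Q = 109700 − 1990(30.7) − 0.172(109000) = 29859.
∂Q/∂I = -0.172.
E = (-0.172) × (109000/29859) = -0.62788…

-0.628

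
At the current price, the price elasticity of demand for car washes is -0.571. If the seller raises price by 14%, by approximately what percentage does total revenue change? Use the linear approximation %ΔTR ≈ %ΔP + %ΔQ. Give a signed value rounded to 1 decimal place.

+6.0%

%ΔQ ≈ Ed × %ΔP = (-0.571) × (+14%) = -7.9940%
%ΔTR ≈ %ΔP + %ΔQ = (+14%) + (-7.9940%) = +6.0060%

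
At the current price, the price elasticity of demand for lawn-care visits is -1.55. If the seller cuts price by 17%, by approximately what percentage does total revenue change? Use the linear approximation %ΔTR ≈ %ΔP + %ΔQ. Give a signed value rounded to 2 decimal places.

+9.35%

%ΔQ ≈ Ed × %ΔP = (-1.55) × (-17%) = +26.3500%
%ΔTR ≈ %ΔP + %ΔQ = (-17%) + (+26.3500%) = +9.3500%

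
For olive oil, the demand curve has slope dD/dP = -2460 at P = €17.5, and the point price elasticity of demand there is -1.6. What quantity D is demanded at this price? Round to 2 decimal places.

Ed = (dD/dP)·(P/D) ⇒ D = (dD/dP)·P/Ed = (-2460)·17.5/(-1.6) = 26906.25

26906.25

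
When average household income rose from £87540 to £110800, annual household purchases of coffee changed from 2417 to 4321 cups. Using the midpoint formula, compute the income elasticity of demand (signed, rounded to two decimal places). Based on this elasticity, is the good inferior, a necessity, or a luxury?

%ΔQ = (4321 − 2417)/[( 2417 + 4321)/2] = 1904/3369 = 0.565152…
%ΔIncome = (110800 − 87540)/[( 87540 + 110800)/2] = 23260/99170 = 0.234546…
E_income = (1904/3369) / (23260/99170) = 2.4095…
E_income > 1 ⇒ normal good, luxury.

2.41; luxury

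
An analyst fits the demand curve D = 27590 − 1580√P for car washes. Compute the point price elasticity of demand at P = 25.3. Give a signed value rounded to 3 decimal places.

-0.202

dD/dP = −1580/(2√P) = -157.06. At P = 25.3, D = 19642.7.
Ed = (dD/dP)·(P/D) = (-157.06) × (25.3/19642.7) = -0.20229…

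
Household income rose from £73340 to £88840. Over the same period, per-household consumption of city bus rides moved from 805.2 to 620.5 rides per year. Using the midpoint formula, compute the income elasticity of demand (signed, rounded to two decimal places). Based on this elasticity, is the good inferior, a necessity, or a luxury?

-1.36; inferior

%ΔQ = (620.5 − 805.2)/[( 805.2 + 620.5)/2] = -184.7/712.85 = -0.259100…
%ΔIncome = (88840 − 73340)/[( 73340 + 88840)/2] = 15500/81090 = 0.191145…
E_income = (-184.7/712.85) / (15500/81090) = -1.3555…
E_income < 0 ⇒ inferior good.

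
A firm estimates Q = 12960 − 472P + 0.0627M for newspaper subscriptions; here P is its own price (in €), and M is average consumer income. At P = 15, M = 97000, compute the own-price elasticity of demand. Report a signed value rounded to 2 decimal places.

At the given values, Q = 12960 − 472(15) + 0.0627(97000) = 11961.9.
∂Q/∂P = −472.
E = (-472) × (15/11961.9) = -0.5918…

-0.59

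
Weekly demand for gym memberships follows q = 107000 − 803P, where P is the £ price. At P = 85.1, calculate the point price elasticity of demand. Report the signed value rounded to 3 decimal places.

dq/dP = −803. At P = 85.1, q = 107000 − 803(85.1) = 38664.7.
Ed = (dq/dP)·(P/q) = −803 × (85.1/38664.7) = -1.76738…

-1.767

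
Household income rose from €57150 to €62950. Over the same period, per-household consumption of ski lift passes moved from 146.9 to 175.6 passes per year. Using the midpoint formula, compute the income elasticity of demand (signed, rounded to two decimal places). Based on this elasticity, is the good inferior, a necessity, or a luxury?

%ΔQ = (175.6 − 146.9)/[( 146.9 + 175.6)/2] = 28.7/161.25 = 0.177984…
%ΔIncome = (62950 − 57150)/[( 57150 + 62950)/2] = 5800/60050 = 0.096586…
E_income = (28.7/161.25) / (5800/60050) = 1.8427…
E_income > 1 ⇒ normal good, luxury.

1.84; luxury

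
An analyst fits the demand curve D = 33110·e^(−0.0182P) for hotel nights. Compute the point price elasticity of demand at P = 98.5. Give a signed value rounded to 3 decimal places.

dD/dP = −0.0182·D = -100.339. At P = 98.5, D = 5513.15.
Ed = (dD/dP)·(P/D) = (-100.339) × (98.5/5513.15) = -1.7927

-1.793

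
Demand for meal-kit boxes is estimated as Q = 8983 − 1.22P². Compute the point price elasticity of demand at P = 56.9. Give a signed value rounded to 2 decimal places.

dQ/dP = −2·1.22·P = -138.836. At P = 56.9, Q = 5033.1158.
Ed = (dQ/dP)·(P/Q) = (-138.836) × (56.9/5033.1158) = -1.5695…

-1.57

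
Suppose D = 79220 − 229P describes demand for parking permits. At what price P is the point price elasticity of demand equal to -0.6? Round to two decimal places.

Ed = −229P/(79220 − 229P). Set this equal to -0.6:
229P = 0.6·(79220 − 229P) ⇒ 229P(1 + 0.6) = 0.6·79220
P = 0.6·79220 / (229·1.6) = 129.7270…

129.73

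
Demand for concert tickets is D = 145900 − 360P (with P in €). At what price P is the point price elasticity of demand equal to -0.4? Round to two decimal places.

Ed = −360P/(145900 − 360P). Set this equal to -0.4:
360P = 0.4·(145900 − 360P) ⇒ 360P(1 + 0.4) = 0.4·145900
P = 0.4·145900 / (360·1.4) = 115.7936…

115.79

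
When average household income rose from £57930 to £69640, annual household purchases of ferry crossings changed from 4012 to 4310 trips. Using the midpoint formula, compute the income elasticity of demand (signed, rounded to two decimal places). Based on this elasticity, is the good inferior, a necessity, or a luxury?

%ΔQ = (4310 − 4012)/[( 4012 + 4310)/2] = 298/4161 = 0.071617…
%ΔIncome = (69640 − 57930)/[( 57930 + 69640)/2] = 11710/63785 = 0.183585…
E_income = (298/4161) / (11710/63785) = 0.3901…
0 < E_income < 1 ⇒ normal good, necessity.

0.39; necessity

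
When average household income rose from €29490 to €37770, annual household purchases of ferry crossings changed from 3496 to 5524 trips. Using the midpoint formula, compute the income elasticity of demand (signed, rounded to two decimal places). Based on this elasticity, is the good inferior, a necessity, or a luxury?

1.83; luxury

%ΔQ = (5524 − 3496)/[( 3496 + 5524)/2] = 2028/4510 = 0.449667…
%ΔIncome = (37770 − 29490)/[( 29490 + 37770)/2] = 8280/33630 = 0.246208…
E_income = (2028/4510) / (8280/33630) = 1.8263…
E_income > 1 ⇒ normal good, luxury.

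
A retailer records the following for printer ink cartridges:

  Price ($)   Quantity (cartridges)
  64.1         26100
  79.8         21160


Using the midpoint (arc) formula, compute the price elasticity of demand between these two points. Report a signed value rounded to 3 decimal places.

%ΔQ = (21160 − 26100) / [(26100 + 21160)/2] = -4940/23630 = -0.209056…
%ΔP = (79.8 − 64.1) / [(64.1 + 79.8)/2] = 15.7/71.95 = 0.218207…
Arc Ed = %ΔQ / %ΔP = (-4940/23630) / (15.7/71.95) = -0.95806…

-0.958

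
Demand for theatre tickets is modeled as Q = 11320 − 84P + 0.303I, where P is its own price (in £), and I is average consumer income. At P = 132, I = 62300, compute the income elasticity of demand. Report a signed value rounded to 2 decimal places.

At the given values, Q = 11320 − 84(132) + 0.303(62300) = 19108.9.
∂Q/∂I = 0.303.
E = (0.303) × (62300/19108.9) = 0.9878…

0.99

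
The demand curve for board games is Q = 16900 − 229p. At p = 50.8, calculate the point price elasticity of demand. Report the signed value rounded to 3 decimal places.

-2.209

dQ/dp = −229. At p = 50.8, Q = 16900 − 229(50.8) = 5266.8.
Ed = (dQ/dp)·(p/Q) = −229 × (50.8/5266.8) = -2.20877…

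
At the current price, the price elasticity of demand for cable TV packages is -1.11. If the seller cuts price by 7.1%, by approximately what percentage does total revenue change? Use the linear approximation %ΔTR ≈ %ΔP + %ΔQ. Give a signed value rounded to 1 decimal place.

+0.8%

%ΔQ ≈ Ed × %ΔP = (-1.11) × (-7.1%) = +7.8810%
%ΔTR ≈ %ΔP + %ΔQ = (-7.1%) + (+7.8810%) = +0.7810%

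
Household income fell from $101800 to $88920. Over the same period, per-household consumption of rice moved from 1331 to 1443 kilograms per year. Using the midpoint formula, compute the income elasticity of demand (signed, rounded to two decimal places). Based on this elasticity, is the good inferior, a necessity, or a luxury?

-0.60; inferior

%ΔQ = (1443 − 1331)/[( 1331 + 1443)/2] = 112/1387 = 0.080749…
%ΔIncome = (88920 − 101800)/[( 101800 + 88920)/2] = -12880/95360 = -0.135067…
E_income = (112/1387) / (-12880/95360) = -0.5978…
E_income < 0 ⇒ inferior good.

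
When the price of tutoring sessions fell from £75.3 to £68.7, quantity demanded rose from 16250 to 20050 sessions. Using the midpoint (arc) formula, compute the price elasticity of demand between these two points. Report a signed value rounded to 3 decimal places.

%ΔQ = (20050 − 16250) / [(16250 + 20050)/2] = 3800/18150 = 0.209366…
%ΔP = (68.7 − 75.3) / [(75.3 + 68.7)/2] = -6.6/72 = -0.091666…
Arc Ed = %ΔQ / %ΔP = (3800/18150) / (-6.6/72) = -2.28399…

-2.284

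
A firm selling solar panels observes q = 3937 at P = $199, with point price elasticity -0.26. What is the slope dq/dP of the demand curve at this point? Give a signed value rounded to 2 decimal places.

-5.14

Ed = (dq/dP)·(P/q) ⇒ dq/dP = Ed·q/P = (-0.26)·3937/199 = -5.1438…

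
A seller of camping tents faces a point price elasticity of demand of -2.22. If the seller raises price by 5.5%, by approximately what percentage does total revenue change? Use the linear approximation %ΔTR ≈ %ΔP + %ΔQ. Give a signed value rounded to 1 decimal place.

-6.7%

%ΔQ ≈ Ed × %ΔP = (-2.22) × (+5.5%) = -12.2100%
%ΔTR ≈ %ΔP + %ΔQ = (+5.5%) + (-12.2100%) = -6.7100%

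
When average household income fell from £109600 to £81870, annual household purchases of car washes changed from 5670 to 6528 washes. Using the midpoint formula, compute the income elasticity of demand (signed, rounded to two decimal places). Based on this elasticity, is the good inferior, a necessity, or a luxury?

-0.49; inferior

%ΔQ = (6528 − 5670)/[( 5670 + 6528)/2] = 858/6099 = 0.140678…
%ΔIncome = (81870 − 109600)/[( 109600 + 81870)/2] = -27730/95735 = -0.289653…
E_income = (858/6099) / (-27730/95735) = -0.4856…
E_income < 0 ⇒ inferior good.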